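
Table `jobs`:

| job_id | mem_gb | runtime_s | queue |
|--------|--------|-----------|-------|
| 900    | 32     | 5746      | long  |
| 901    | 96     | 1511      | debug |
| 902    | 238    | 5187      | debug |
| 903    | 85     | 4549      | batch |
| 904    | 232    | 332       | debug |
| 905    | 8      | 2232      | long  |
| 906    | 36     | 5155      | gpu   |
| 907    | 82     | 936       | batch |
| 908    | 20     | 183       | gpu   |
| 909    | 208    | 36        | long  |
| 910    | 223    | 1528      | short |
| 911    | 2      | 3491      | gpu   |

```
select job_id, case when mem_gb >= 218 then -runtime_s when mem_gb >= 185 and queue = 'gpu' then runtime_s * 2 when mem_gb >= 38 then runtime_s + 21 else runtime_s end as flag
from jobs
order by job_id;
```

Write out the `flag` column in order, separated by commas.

job_id=900: ELSE → 5746
job_id=901: mem_gb >= 38 → 1532
job_id=902: mem_gb >= 218 → -5187
job_id=903: mem_gb >= 38 → 4570
job_id=904: mem_gb >= 218 → -332
job_id=905: ELSE → 2232
job_id=906: ELSE → 5155
job_id=907: mem_gb >= 38 → 957
job_id=908: ELSE → 183
job_id=909: mem_gb >= 38 → 57
job_id=910: mem_gb >= 218 → -1528
job_id=911: ELSE → 3491

5746, 1532, -5187, 4570, -332, 2232, 5155, 957, 183, 57, -1528, 3491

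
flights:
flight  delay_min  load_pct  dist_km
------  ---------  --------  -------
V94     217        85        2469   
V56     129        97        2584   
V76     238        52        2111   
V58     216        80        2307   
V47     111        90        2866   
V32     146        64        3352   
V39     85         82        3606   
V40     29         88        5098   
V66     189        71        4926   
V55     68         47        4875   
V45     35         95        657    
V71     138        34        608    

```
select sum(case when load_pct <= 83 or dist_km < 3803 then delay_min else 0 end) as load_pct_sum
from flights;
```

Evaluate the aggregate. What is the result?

1572

flight=V94: ✓ → 217
flight=V56: ✓ → 129
flight=V76: ✓ → 238
flight=V58: ✓ → 216
flight=V47: ✓ → 111
flight=V32: ✓ → 146
flight=V39: ✓ → 85
flight=V40: ✗
flight=V66: ✓ → 189
flight=V55: ✓ → 68
flight=V45: ✓ → 35
flight=V71: ✓ → 138
load_pct_sum = 217 + 129 + 238 + 216 + 111 + 146 + 85 + 189 + 68 + 35 + 138 = 1572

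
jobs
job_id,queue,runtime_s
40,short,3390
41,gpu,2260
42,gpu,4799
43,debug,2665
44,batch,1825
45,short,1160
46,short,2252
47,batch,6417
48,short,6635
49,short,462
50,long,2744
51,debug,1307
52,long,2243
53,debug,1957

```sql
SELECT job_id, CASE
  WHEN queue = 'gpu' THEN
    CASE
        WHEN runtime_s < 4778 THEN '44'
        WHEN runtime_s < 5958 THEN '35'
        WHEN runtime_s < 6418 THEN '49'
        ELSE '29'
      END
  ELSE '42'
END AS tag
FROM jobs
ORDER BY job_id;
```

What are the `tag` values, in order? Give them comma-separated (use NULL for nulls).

job_id=40: queue='short' → outer ELSE → 42
job_id=41: queue='gpu' → inner[runtime_s < 4778] → 44
job_id=42: queue='gpu' → inner[runtime_s < 5958] → 35
job_id=43: queue='debug' → outer ELSE → 42
job_id=44: queue='batch' → outer ELSE → 42
job_id=45: queue='short' → outer ELSE → 42
job_id=46: queue='short' → outer ELSE → 42
job_id=47: queue='batch' → outer ELSE → 42
job_id=48: queue='short' → outer ELSE → 42
job_id=49: queue='short' → outer ELSE → 42
job_id=50: queue='long' → outer ELSE → 42
job_id=51: queue='debug' → outer ELSE → 42
job_id=52: queue='long' → outer ELSE → 42
job_id=53: queue='debug' → outer ELSE → 42

42, 44, 35, 42, 42, 42, 42, 42, 42, 42, 42, 42, 42, 42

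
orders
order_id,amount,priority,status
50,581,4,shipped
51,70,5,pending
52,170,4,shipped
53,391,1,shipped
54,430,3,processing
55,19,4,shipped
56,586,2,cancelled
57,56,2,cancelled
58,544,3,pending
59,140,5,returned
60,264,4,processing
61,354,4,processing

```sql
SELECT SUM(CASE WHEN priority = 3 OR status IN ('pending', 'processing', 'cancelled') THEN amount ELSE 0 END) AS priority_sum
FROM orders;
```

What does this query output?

order_id=50: ✗
order_id=51: ✓ → 70
order_id=52: ✗
order_id=53: ✗
order_id=54: ✓ → 430
order_id=55: ✗
order_id=56: ✓ → 586
order_id=57: ✓ → 56
order_id=58: ✓ → 544
order_id=59: ✗
order_id=60: ✓ → 264
order_id=61: ✓ → 354
priority_sum = 70 + 430 + 586 + 56 + 544 + 264 + 354 = 2304

2304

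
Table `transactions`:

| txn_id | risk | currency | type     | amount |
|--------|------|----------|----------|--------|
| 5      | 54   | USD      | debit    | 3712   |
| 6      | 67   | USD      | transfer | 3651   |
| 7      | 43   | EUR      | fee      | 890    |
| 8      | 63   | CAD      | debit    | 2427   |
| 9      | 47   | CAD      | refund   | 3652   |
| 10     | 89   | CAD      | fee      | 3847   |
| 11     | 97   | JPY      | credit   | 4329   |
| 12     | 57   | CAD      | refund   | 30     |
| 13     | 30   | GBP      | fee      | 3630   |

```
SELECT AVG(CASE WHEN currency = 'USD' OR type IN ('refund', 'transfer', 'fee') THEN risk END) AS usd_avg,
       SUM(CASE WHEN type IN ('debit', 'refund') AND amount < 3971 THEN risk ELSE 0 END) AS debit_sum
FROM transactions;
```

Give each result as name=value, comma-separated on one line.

usd_avg=55.2857142857, debit_sum=221

[usd_avg: currency = 'USD' OR type IN ('refund', 'transfer', 'fee')]
txn_id=5: ✓ → 54
txn_id=6: ✓ → 67
txn_id=7: ✓ → 43
txn_id=8: ✗
txn_id=9: ✓ → 47
txn_id=10: ✓ → 89
txn_id=11: ✗
txn_id=12: ✓ → 57
txn_id=13: ✓ → 30
usd_avg = (54 + 67 + 43 + 47 + 89 + 57 + 30) / 7 = 55.2857142857
—
[debit_sum: type IN ('debit', 'refund') AND amount < 3971]
txn_id=5: ✓ → 54
txn_id=6: ✗
txn_id=7: ✗
txn_id=8: ✓ → 63
txn_id=9: ✓ → 47
txn_id=10: ✗
txn_id=11: ✗
txn_id=12: ✓ → 57
txn_id=13: ✗
debit_sum = 54 + 63 + 47 + 57 = 221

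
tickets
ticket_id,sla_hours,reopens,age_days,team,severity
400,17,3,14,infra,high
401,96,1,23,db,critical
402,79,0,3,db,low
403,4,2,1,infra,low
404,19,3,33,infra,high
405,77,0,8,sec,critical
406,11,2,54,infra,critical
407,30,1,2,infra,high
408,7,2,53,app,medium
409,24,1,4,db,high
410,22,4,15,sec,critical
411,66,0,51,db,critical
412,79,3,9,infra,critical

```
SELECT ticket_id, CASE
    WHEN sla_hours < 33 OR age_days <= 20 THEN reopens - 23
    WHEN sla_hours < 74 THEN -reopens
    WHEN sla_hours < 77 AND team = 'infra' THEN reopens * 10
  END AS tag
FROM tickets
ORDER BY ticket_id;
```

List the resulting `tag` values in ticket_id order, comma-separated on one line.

ticket_id=400: sla_hours < 33 OR age_days <= 20 → -20
ticket_id=401: (no match → NULL) → NULL
ticket_id=402: sla_hours < 33 OR age_days <= 20 → -23
ticket_id=403: sla_hours < 33 OR age_days <= 20 → -21
ticket_id=404: sla_hours < 33 OR age_days <= 20 → -20
ticket_id=405: sla_hours < 33 OR age_days <= 20 → -23
ticket_id=406: sla_hours < 33 OR age_days <= 20 → -21
ticket_id=407: sla_hours < 33 OR age_days <= 20 → -22
ticket_id=408: sla_hours < 33 OR age_days <= 20 → -21
ticket_id=409: sla_hours < 33 OR age_days <= 20 → -22
ticket_id=410: sla_hours < 33 OR age_days <= 20 → -19
ticket_id=411: sla_hours < 74 → 0
ticket_id=412: sla_hours < 33 OR age_days <= 20 → -20

-20, NULL, -23, -21, -20, -23, -21, -22, -21, -22, -19, 0, -20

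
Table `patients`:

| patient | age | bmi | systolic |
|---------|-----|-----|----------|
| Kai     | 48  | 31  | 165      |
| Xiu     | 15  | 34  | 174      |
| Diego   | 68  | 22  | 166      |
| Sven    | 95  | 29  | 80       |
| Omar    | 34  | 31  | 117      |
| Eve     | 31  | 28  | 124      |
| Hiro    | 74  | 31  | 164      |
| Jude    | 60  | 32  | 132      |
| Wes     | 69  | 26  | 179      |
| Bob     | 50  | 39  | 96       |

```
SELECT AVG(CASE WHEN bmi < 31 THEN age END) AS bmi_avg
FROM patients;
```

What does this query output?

patient=Kai: ✗
patient=Xiu: ✗
patient=Diego: ✓ → 68
patient=Sven: ✓ → 95
patient=Omar: ✗
patient=Eve: ✓ → 31
patient=Hiro: ✗
patient=Jude: ✗
patient=Wes: ✓ → 69
patient=Bob: ✗
bmi_avg = (68 + 95 + 31 + 69) / 4 = 65.75

65.75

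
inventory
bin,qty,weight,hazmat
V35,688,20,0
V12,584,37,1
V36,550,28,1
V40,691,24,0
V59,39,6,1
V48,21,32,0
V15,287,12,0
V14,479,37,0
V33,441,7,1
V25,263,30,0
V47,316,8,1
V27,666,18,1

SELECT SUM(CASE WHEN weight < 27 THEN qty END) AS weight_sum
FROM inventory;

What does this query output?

bin=V35: ✓ → 688
bin=V12: ✗
bin=V36: ✗
bin=V40: ✓ → 691
bin=V59: ✓ → 39
bin=V48: ✗
bin=V15: ✓ → 287
bin=V14: ✗
bin=V33: ✓ → 441
bin=V25: ✗
bin=V47: ✓ → 316
bin=V27: ✓ → 666
weight_sum = 688 + 691 + 39 + 287 + 441 + 316 + 666 = 3128

3128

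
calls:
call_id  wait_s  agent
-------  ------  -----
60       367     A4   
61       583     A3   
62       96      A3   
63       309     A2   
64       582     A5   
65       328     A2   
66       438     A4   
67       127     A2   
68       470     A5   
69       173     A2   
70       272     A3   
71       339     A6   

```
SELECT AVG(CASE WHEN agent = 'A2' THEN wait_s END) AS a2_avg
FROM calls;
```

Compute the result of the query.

call_id=60: ✗
call_id=61: ✗
call_id=62: ✗
call_id=63: ✓ → 309
call_id=64: ✗
call_id=65: ✓ → 328
call_id=66: ✗
call_id=67: ✓ → 127
call_id=68: ✗
call_id=69: ✓ → 173
call_id=70: ✗
call_id=71: ✗
a2_avg = (309 + 328 + 127 + 173) / 4 = 234.25

234.25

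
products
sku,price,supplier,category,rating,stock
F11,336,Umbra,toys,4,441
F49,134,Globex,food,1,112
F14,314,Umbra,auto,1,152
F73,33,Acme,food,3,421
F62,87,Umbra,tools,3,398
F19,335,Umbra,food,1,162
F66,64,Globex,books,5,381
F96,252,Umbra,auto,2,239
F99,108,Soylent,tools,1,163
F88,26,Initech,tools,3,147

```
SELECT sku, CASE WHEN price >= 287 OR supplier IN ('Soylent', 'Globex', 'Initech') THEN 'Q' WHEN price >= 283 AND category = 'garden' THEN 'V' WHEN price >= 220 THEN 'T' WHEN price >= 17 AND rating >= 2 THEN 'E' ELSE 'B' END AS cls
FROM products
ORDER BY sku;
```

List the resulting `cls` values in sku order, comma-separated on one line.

sku=F11: price >= 287 OR supplier IN ('Soylent', 'Globex', 'Initech') → Q
sku=F14: price >= 287 OR supplier IN ('Soylent', 'Globex', 'Initech') → Q
sku=F19: price >= 287 OR supplier IN ('Soylent', 'Globex', 'Initech') → Q
sku=F49: price >= 287 OR supplier IN ('Soylent', 'Globex', 'Initech') → Q
sku=F62: price >= 17 AND rating >= 2 → E
sku=F66: price >= 287 OR supplier IN ('Soylent', 'Globex', 'Initech') → Q
sku=F73: price >= 17 AND rating >= 2 → E
sku=F88: price >= 287 OR supplier IN ('Soylent', 'Globex', 'Initech') → Q
sku=F96: price >= 220 → T
sku=F99: price >= 287 OR supplier IN ('Soylent', 'Globex', 'Initech') → Q

Q, Q, Q, Q, E, Q, E, Q, T, Q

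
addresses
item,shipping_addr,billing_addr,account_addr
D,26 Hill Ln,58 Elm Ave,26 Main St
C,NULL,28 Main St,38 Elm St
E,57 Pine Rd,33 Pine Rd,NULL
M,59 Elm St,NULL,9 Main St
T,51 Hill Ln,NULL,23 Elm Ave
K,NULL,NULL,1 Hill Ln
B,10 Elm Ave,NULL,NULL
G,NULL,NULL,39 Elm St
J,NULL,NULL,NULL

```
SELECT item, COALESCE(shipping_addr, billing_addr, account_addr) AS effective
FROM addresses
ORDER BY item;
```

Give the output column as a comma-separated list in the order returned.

item=B: shipping_addr=10 Elm Ave → 10 Elm Ave
item=C: shipping_addr=NULL, billing_addr=28 Main St → 28 Main St
item=D: shipping_addr=26 Hill Ln → 26 Hill Ln
item=E: shipping_addr=57 Pine Rd → 57 Pine Rd
item=G: shipping_addr=NULL, billing_addr=NULL, account_addr=39 Elm St → 39 Elm St
item=J: shipping_addr=NULL, billing_addr=NULL, account_addr=NULL (all NULL) → NULL
item=K: shipping_addr=NULL, billing_addr=NULL, account_addr=1 Hill Ln → 1 Hill Ln
item=M: shipping_addr=59 Elm St → 59 Elm St
item=T: shipping_addr=51 Hill Ln → 51 Hill Ln

10 Elm Ave, 28 Main St, 26 Hill Ln, 57 Pine Rd, 39 Elm St, NULL, 1 Hill Ln, 59 Elm St, 51 Hill Ln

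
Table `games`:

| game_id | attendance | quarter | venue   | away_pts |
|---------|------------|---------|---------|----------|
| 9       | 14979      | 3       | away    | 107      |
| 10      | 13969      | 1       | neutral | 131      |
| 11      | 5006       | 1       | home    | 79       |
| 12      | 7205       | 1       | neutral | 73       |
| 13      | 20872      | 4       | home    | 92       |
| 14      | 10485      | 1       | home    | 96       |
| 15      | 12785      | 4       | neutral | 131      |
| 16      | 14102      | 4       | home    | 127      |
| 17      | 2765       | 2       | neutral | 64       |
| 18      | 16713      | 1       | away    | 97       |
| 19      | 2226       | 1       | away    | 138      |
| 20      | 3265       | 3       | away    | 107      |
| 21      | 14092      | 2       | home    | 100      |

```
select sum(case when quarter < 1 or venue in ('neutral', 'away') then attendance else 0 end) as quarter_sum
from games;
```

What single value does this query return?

73907

game_id=9: ✓ → 14979
game_id=10: ✓ → 13969
game_id=11: ✗
game_id=12: ✓ → 7205
game_id=13: ✗
game_id=14: ✗
game_id=15: ✓ → 12785
game_id=16: ✗
game_id=17: ✓ → 2765
game_id=18: ✓ → 16713
game_id=19: ✓ → 2226
game_id=20: ✓ → 3265
game_id=21: ✗
quarter_sum = 14979 + 13969 + 7205 + 12785 + 2765 + 16713 + 2226 + 3265 = 73907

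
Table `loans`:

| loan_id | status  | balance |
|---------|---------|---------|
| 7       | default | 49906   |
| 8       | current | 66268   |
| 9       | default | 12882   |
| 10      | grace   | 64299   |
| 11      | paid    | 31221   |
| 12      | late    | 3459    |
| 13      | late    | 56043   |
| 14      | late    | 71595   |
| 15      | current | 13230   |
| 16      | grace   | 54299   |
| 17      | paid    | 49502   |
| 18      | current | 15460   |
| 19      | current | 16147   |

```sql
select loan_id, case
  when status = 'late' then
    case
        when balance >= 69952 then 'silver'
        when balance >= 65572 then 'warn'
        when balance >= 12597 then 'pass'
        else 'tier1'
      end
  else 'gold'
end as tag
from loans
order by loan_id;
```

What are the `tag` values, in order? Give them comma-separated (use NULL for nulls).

gold, gold, gold, gold, gold, tier1, pass, silver, gold, gold, gold, gold, gold

loan_id=7: status='default' → outer ELSE → gold
loan_id=8: status='current' → outer ELSE → gold
loan_id=9: status='default' → outer ELSE → gold
loan_id=10: status='grace' → outer ELSE → gold
loan_id=11: status='paid' → outer ELSE → gold
loan_id=12: status='late' → inner[ELSE] → tier1
loan_id=13: status='late' → inner[balance >= 12597] → pass
loan_id=14: status='late' → inner[balance >= 69952] → silver
loan_id=15: status='current' → outer ELSE → gold
loan_id=16: status='grace' → outer ELSE → gold
loan_id=17: status='paid' → outer ELSE → gold
loan_id=18: status='current' → outer ELSE → gold
loan_id=19: status='current' → outer ELSE → gold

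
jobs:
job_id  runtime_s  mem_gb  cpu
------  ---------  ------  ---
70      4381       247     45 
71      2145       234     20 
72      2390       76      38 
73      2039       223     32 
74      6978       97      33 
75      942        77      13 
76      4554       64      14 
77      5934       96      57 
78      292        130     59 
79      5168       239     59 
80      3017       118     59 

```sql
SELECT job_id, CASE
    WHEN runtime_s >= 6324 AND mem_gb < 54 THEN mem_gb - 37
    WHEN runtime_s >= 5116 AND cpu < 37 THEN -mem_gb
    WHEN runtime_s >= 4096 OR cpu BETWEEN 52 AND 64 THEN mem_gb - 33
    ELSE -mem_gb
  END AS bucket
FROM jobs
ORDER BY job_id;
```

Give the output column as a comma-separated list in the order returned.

job_id=70: runtime_s >= 4096 OR cpu BETWEEN 52 AND 64 → 214
job_id=71: ELSE → -234
job_id=72: ELSE → -76
job_id=73: ELSE → -223
job_id=74: runtime_s >= 5116 AND cpu < 37 → -97
job_id=75: ELSE → -77
job_id=76: runtime_s >= 4096 OR cpu BETWEEN 52 AND 64 → 31
job_id=77: runtime_s >= 4096 OR cpu BETWEEN 52 AND 64 → 63
job_id=78: runtime_s >= 4096 OR cpu BETWEEN 52 AND 64 → 97
job_id=79: runtime_s >= 4096 OR cpu BETWEEN 52 AND 64 → 206
job_id=80: runtime_s >= 4096 OR cpu BETWEEN 52 AND 64 → 85

214, -234, -76, -223, -97, -77, 31, 63, 97, 206, 85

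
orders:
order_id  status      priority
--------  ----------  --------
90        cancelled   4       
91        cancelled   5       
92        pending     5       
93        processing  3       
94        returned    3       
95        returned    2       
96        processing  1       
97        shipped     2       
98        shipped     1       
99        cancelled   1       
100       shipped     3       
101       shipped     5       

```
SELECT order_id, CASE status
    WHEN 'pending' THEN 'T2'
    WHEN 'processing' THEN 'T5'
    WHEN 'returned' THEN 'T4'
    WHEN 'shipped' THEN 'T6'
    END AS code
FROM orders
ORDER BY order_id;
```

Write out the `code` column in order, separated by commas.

order_id=90: (no match → NULL) → NULL
order_id=91: (no match → NULL) → NULL
order_id=92: status='pending' → T2
order_id=93: status='processing' → T5
order_id=94: status='returned' → T4
order_id=95: status='returned' → T4
order_id=96: status='processing' → T5
order_id=97: status='shipped' → T6
order_id=98: status='shipped' → T6
order_id=99: (no match → NULL) → NULL
order_id=100: status='shipped' → T6
order_id=101: status='shipped' → T6

NULL, NULL, T2, T5, T4, T4, T5, T6, T6, NULL, T6, T6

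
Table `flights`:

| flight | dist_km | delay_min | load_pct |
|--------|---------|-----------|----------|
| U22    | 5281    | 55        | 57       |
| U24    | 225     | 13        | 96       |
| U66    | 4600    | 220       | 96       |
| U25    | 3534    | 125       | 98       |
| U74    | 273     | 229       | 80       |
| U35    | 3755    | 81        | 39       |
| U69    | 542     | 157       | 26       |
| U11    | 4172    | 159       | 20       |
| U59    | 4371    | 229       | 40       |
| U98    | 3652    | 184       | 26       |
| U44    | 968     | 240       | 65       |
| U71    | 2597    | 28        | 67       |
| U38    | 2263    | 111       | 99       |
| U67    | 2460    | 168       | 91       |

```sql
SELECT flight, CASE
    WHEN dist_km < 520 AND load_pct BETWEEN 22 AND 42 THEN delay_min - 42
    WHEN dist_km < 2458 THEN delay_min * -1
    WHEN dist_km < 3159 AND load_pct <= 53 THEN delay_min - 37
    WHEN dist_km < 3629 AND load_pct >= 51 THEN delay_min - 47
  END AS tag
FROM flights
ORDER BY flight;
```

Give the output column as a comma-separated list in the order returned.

flight=U11: (no match → NULL) → NULL
flight=U22: (no match → NULL) → NULL
flight=U24: dist_km < 2458 → -13
flight=U25: dist_km < 3629 AND load_pct >= 51 → 78
flight=U35: (no match → NULL) → NULL
flight=U38: dist_km < 2458 → -111
flight=U44: dist_km < 2458 → -240
flight=U59: (no match → NULL) → NULL
flight=U66: (no match → NULL) → NULL
flight=U67: dist_km < 3629 AND load_pct >= 51 → 121
flight=U69: dist_km < 2458 → -157
flight=U71: dist_km < 3629 AND load_pct >= 51 → -19
flight=U74: dist_km < 2458 → -229
flight=U98: (no match → NULL) → NULL

NULL, NULL, -13, 78, NULL, -111, -240, NULL, NULL, 121, -157, -19, -229, NULL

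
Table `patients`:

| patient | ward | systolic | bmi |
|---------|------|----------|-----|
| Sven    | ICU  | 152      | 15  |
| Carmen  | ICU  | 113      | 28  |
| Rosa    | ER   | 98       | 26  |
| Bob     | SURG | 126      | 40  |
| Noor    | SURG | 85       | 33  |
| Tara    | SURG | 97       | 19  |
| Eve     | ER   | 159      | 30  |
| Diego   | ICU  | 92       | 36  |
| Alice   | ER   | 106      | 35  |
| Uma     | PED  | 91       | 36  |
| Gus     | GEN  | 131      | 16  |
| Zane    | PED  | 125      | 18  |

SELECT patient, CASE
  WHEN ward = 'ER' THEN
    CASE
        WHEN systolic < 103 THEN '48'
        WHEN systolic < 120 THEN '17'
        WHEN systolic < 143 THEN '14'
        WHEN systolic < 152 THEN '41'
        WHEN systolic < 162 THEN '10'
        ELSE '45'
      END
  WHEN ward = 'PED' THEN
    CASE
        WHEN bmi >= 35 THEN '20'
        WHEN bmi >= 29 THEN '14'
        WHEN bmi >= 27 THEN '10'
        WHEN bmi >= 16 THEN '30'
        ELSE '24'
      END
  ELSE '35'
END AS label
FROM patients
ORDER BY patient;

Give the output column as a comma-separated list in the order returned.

patient=Alice: ward='ER' → inner[systolic < 120] → 17
patient=Bob: ward='SURG' → outer ELSE → 35
patient=Carmen: ward='ICU' → outer ELSE → 35
patient=Diego: ward='ICU' → outer ELSE → 35
patient=Eve: ward='ER' → inner[systolic < 162] → 10
patient=Gus: ward='GEN' → outer ELSE → 35
patient=Noor: ward='SURG' → outer ELSE → 35
patient=Rosa: ward='ER' → inner[systolic < 103] → 48
patient=Sven: ward='ICU' → outer ELSE → 35
patient=Tara: ward='SURG' → outer ELSE → 35
patient=Uma: ward='PED' → inner[bmi >= 35] → 20
patient=Zane: ward='PED' → inner[bmi >= 16] → 30

17, 35, 35, 35, 10, 35, 35, 48, 35, 35, 20, 30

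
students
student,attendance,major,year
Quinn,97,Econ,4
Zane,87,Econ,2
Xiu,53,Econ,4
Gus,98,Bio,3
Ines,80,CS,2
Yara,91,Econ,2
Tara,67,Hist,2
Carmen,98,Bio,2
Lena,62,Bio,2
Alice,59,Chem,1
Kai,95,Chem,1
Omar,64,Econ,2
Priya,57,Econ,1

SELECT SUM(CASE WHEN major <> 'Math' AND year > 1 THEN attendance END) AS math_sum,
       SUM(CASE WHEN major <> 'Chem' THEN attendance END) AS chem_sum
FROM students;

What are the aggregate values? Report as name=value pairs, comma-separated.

[math_sum: major <> 'Math' AND year > 1]
student=Quinn: ✓ → 97
student=Zane: ✓ → 87
student=Xiu: ✓ → 53
student=Gus: ✓ → 98
student=Ines: ✓ → 80
student=Yara: ✓ → 91
student=Tara: ✓ → 67
student=Carmen: ✓ → 98
student=Lena: ✓ → 62
student=Alice: ✗
student=Kai: ✗
student=Omar: ✓ → 64
student=Priya: ✗
math_sum = 97 + 87 + 53 + 98 + 80 + 91 + 67 + 98 + 62 + 64 = 797
—
[chem_sum: major <> 'Chem']
student=Quinn: ✓ → 97
student=Zane: ✓ → 87
student=Xiu: ✓ → 53
student=Gus: ✓ → 98
student=Ines: ✓ → 80
student=Yara: ✓ → 91
student=Tara: ✓ → 67
student=Carmen: ✓ → 98
student=Lena: ✓ → 62
student=Alice: ✗
student=Kai: ✗
student=Omar: ✓ → 64
student=Priya: ✓ → 57
chem_sum = 97 + 87 + 53 + 98 + 80 + 91 + 67 + 98 + 62 + 64 + 57 = 854

math_sum=797, chem_sum=854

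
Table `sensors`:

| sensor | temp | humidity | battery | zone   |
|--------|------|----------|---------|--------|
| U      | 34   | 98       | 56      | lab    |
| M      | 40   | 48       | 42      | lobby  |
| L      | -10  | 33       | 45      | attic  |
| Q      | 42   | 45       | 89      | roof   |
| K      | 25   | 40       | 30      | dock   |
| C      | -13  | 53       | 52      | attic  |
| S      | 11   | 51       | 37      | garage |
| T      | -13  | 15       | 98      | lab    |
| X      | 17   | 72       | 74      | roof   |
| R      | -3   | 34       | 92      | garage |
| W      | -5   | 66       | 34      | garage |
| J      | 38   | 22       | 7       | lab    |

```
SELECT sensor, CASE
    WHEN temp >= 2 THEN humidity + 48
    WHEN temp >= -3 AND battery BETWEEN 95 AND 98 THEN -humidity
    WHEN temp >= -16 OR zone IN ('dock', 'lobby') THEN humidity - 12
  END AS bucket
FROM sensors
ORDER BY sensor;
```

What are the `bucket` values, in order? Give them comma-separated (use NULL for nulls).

41, 70, 88, 21, 96, 93, 22, 99, 3, 146, 54, 120

sensor=C: temp >= -16 OR zone IN ('dock', 'lobby') → 41
sensor=J: temp >= 2 → 70
sensor=K: temp >= 2 → 88
sensor=L: temp >= -16 OR zone IN ('dock', 'lobby') → 21
sensor=M: temp >= 2 → 96
sensor=Q: temp >= 2 → 93
sensor=R: temp >= -16 OR zone IN ('dock', 'lobby') → 22
sensor=S: temp >= 2 → 99
sensor=T: temp >= -16 OR zone IN ('dock', 'lobby') → 3
sensor=U: temp >= 2 → 146
sensor=W: temp >= -16 OR zone IN ('dock', 'lobby') → 54
sensor=X: temp >= 2 → 120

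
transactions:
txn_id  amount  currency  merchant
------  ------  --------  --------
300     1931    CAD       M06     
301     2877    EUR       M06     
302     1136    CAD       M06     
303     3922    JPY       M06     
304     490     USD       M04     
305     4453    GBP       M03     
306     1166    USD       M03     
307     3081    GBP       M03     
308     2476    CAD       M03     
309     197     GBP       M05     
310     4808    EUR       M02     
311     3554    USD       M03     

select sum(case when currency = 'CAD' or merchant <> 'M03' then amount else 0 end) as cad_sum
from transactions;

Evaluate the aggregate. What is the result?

17837

txn_id=300: ✓ → 1931
txn_id=301: ✓ → 2877
txn_id=302: ✓ → 1136
txn_id=303: ✓ → 3922
txn_id=304: ✓ → 490
txn_id=305: ✗
txn_id=306: ✗
txn_id=307: ✗
txn_id=308: ✓ → 2476
txn_id=309: ✓ → 197
txn_id=310: ✓ → 4808
txn_id=311: ✗
cad_sum = 1931 + 2877 + 1136 + 3922 + 490 + 2476 + 197 + 4808 = 17837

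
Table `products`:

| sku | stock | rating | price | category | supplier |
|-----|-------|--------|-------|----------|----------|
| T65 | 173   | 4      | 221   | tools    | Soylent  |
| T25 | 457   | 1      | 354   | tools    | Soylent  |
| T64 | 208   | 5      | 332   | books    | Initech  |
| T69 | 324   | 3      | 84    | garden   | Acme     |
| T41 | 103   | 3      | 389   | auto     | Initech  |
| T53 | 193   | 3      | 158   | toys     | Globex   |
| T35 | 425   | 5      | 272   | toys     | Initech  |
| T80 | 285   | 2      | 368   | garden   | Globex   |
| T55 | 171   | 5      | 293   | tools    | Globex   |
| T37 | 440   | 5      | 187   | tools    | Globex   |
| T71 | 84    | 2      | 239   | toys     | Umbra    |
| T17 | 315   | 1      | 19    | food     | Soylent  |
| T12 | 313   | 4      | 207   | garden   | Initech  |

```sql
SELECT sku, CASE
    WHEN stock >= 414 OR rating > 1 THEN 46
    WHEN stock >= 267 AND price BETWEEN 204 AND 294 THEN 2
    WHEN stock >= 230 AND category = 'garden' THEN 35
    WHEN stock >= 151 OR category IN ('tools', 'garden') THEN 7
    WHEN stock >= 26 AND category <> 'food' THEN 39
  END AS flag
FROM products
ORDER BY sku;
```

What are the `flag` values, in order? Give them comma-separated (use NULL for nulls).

46, 7, 46, 46, 46, 46, 46, 46, 46, 46, 46, 46, 46

sku=T12: stock >= 414 OR rating > 1 → 46
sku=T17: stock >= 151 OR category IN ('tools', 'garden') → 7
sku=T25: stock >= 414 OR rating > 1 → 46
sku=T35: stock >= 414 OR rating > 1 → 46
sku=T37: stock >= 414 OR rating > 1 → 46
sku=T41: stock >= 414 OR rating > 1 → 46
sku=T53: stock >= 414 OR rating > 1 → 46
sku=T55: stock >= 414 OR rating > 1 → 46
sku=T64: stock >= 414 OR rating > 1 → 46
sku=T65: stock >= 414 OR rating > 1 → 46
sku=T69: stock >= 414 OR rating > 1 → 46
sku=T71: stock >= 414 OR rating > 1 → 46
sku=T80: stock >= 414 OR rating > 1 → 46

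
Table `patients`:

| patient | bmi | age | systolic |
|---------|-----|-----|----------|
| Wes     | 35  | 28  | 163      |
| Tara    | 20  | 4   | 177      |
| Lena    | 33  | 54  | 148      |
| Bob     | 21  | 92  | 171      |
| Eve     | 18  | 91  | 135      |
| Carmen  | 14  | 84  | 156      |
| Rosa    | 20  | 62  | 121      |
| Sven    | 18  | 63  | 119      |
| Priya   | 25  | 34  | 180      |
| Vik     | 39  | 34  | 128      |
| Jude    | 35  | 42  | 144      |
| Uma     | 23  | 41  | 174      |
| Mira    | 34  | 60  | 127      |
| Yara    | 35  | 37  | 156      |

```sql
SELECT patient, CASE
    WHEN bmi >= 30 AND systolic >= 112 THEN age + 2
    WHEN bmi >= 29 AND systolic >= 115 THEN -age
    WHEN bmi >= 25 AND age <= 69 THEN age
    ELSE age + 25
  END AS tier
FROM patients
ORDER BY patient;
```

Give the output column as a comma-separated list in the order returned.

patient=Bob: ELSE → 117
patient=Carmen: ELSE → 109
patient=Eve: ELSE → 116
patient=Jude: bmi >= 30 AND systolic >= 112 → 44
patient=Lena: bmi >= 30 AND systolic >= 112 → 56
patient=Mira: bmi >= 30 AND systolic >= 112 → 62
patient=Priya: bmi >= 25 AND age <= 69 → 34
patient=Rosa: ELSE → 87
patient=Sven: ELSE → 88
patient=Tara: ELSE → 29
patient=Uma: ELSE → 66
patient=Vik: bmi >= 30 AND systolic >= 112 → 36
patient=Wes: bmi >= 30 AND systolic >= 112 → 30
patient=Yara: bmi >= 30 AND systolic >= 112 → 39

117, 109, 116, 44, 56, 62, 34, 87, 88, 29, 66, 36, 30, 39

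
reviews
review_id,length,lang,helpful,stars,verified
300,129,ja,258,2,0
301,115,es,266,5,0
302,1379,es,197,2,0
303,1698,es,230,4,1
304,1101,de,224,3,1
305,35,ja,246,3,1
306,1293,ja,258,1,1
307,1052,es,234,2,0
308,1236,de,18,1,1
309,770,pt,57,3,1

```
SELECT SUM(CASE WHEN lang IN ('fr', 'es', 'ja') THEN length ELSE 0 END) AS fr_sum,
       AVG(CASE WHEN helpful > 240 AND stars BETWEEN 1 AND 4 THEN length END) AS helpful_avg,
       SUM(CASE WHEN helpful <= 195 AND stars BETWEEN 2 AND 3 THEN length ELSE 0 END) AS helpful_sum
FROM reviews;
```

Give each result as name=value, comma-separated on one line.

[fr_sum: lang IN ('fr', 'es', 'ja')]
review_id=300: ✓ → 129
review_id=301: ✓ → 115
review_id=302: ✓ → 1379
review_id=303: ✓ → 1698
review_id=304: ✗
review_id=305: ✓ → 35
review_id=306: ✓ → 1293
review_id=307: ✓ → 1052
review_id=308: ✗
review_id=309: ✗
fr_sum = 129 + 115 + 1379 + 1698 + 35 + 1293 + 1052 = 5701
—
[helpful_avg: helpful > 240 AND stars BETWEEN 1 AND 4]
review_id=300: ✓ → 129
review_id=301: ✗
review_id=302: ✗
review_id=303: ✗
review_id=304: ✗
review_id=305: ✓ → 35
review_id=306: ✓ → 1293
review_id=307: ✗
review_id=308: ✗
review_id=309: ✗
helpful_avg = (129 + 35 + 1293) / 3 = 485.6666666667
—
[helpful_sum: helpful <= 195 AND stars BETWEEN 2 AND 3]
review_id=300: ✗
review_id=301: ✗
review_id=302: ✗
review_id=303: ✗
review_id=304: ✗
review_id=305: ✗
review_id=306: ✗
review_id=307: ✗
review_id=308: ✗
review_id=309: ✓ → 770
helpful_sum = 770

fr_sum=5701, helpful_avg=485.6666666667, helpful_sum=770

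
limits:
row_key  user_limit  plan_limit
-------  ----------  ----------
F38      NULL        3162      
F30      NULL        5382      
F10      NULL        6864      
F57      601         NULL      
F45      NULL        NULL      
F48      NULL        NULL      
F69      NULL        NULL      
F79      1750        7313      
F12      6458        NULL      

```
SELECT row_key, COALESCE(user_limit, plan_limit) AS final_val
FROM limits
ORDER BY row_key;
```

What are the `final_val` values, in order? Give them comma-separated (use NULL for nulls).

row_key=F10: user_limit=NULL, plan_limit=6864 → 6864
row_key=F12: user_limit=6458 → 6458
row_key=F30: user_limit=NULL, plan_limit=5382 → 5382
row_key=F38: user_limit=NULL, plan_limit=3162 → 3162
row_key=F45: user_limit=NULL, plan_limit=NULL (all NULL) → NULL
row_key=F48: user_limit=NULL, plan_limit=NULL (all NULL) → NULL
row_key=F57: user_limit=601 → 601
row_key=F69: user_limit=NULL, plan_limit=NULL (all NULL) → NULL
row_key=F79: user_limit=1750 → 1750

6864, 6458, 5382, 3162, NULL, NULL, 601, NULL, 1750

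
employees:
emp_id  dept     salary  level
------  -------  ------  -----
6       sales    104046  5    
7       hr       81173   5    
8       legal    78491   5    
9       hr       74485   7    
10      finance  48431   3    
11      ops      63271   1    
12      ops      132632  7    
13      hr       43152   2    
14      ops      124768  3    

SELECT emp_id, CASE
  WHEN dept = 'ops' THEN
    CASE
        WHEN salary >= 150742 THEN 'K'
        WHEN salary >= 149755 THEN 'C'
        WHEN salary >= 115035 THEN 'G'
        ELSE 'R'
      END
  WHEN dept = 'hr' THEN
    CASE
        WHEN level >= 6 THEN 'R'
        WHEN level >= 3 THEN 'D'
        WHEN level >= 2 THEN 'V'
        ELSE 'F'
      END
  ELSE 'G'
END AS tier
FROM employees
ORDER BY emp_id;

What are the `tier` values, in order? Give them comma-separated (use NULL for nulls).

G, D, G, R, G, R, G, V, G

emp_id=6: dept='sales' → outer ELSE → G
emp_id=7: dept='hr' → inner[level >= 3] → D
emp_id=8: dept='legal' → outer ELSE → G
emp_id=9: dept='hr' → inner[level >= 6] → R
emp_id=10: dept='finance' → outer ELSE → G
emp_id=11: dept='ops' → inner[ELSE] → R
emp_id=12: dept='ops' → inner[salary >= 115035] → G
emp_id=13: dept='hr' → inner[level >= 2] → V
emp_id=14: dept='ops' → inner[salary >= 115035] → G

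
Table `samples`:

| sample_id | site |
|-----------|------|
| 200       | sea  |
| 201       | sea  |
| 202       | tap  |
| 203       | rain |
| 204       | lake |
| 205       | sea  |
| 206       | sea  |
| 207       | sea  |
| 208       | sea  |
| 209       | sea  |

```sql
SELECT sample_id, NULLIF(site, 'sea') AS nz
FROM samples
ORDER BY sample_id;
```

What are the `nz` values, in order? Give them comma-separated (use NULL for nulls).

NULL, NULL, tap, rain, lake, NULL, NULL, NULL, NULL, NULL

sample_id=200: site=sea vs sea: equal → NULL
sample_id=201: site=sea vs sea: equal → NULL
sample_id=202: site=tap vs sea: differ → tap
sample_id=203: site=rain vs sea: differ → rain
sample_id=204: site=lake vs sea: differ → lake
sample_id=205: site=sea vs sea: equal → NULL
sample_id=206: site=sea vs sea: equal → NULL
sample_id=207: site=sea vs sea: equal → NULL
sample_id=208: site=sea vs sea: equal → NULL
sample_id=209: site=sea vs sea: equal → NULL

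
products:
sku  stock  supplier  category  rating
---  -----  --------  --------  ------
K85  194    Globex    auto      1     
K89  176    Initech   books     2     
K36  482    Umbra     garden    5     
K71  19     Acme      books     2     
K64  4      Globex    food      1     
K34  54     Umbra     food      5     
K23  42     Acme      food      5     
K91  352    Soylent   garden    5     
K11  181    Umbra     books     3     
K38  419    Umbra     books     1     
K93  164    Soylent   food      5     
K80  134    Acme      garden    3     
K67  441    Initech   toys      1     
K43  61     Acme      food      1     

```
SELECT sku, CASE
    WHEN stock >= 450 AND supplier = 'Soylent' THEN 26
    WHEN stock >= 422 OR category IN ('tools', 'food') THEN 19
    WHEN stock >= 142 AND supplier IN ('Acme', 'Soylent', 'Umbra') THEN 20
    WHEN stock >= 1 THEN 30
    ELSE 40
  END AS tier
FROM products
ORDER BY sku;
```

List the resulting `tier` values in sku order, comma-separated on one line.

20, 19, 19, 19, 20, 19, 19, 19, 30, 30, 30, 30, 20, 19

sku=K11: stock >= 142 AND supplier IN ('Acme', 'Soylent', 'Umbra') → 20
sku=K23: stock >= 422 OR category IN ('tools', 'food') → 19
sku=K34: stock >= 422 OR category IN ('tools', 'food') → 19
sku=K36: stock >= 422 OR category IN ('tools', 'food') → 19
sku=K38: stock >= 142 AND supplier IN ('Acme', 'Soylent', 'Umbra') → 20
sku=K43: stock >= 422 OR category IN ('tools', 'food') → 19
sku=K64: stock >= 422 OR category IN ('tools', 'food') → 19
sku=K67: stock >= 422 OR category IN ('tools', 'food') → 19
sku=K71: stock >= 1 → 30
sku=K80: stock >= 1 → 30
sku=K85: stock >= 1 → 30
sku=K89: stock >= 1 → 30
sku=K91: stock >= 142 AND supplier IN ('Acme', 'Soylent', 'Umbra') → 20
sku=K93: stock >= 422 OR category IN ('tools', 'food') → 19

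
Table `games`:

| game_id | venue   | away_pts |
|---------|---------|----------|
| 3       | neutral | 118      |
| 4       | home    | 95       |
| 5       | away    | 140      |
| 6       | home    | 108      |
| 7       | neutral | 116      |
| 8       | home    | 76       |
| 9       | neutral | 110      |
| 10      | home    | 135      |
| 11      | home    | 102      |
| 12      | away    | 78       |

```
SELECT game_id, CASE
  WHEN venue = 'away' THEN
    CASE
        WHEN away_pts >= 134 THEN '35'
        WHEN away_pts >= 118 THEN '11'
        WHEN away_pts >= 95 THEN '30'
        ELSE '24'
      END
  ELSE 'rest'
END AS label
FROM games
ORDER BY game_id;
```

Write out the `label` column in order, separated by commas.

rest, rest, 35, rest, rest, rest, rest, rest, rest, 24

game_id=3: venue='neutral' → outer ELSE → rest
game_id=4: venue='home' → outer ELSE → rest
game_id=5: venue='away' → inner[away_pts >= 134] → 35
game_id=6: venue='home' → outer ELSE → rest
game_id=7: venue='neutral' → outer ELSE → rest
game_id=8: venue='home' → outer ELSE → rest
game_id=9: venue='neutral' → outer ELSE → rest
game_id=10: venue='home' → outer ELSE → rest
game_id=11: venue='home' → outer ELSE → rest
game_id=12: venue='away' → inner[ELSE] → 24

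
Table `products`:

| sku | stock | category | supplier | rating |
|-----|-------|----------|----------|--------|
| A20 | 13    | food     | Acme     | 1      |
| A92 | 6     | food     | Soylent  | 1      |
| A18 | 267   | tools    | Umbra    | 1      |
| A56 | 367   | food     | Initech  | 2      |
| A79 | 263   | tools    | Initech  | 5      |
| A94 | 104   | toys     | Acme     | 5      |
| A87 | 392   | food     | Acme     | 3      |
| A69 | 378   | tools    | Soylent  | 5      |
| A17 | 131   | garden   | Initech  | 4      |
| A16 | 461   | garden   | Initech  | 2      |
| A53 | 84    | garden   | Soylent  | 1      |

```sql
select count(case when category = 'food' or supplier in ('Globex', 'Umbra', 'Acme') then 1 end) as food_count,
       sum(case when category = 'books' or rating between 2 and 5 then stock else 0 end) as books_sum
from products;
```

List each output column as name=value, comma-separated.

[food_count: category = 'food' or supplier in ('Globex', 'Umbra', 'Acme')]
sku=A20: ✓ → 1
sku=A92: ✓ → 1
sku=A18: ✓ → 1
sku=A56: ✓ → 1
sku=A79: ✗
sku=A94: ✓ → 1
sku=A87: ✓ → 1
sku=A69: ✗
sku=A17: ✗
sku=A16: ✗
sku=A53: ✗
food_count = COUNT(1, 1, 1, 1, 1, 1) = 6
—
[books_sum: category = 'books' or rating between 2 and 5]
sku=A20: ✗
sku=A92: ✗
sku=A18: ✗
sku=A56: ✓ → 367
sku=A79: ✓ → 263
sku=A94: ✓ → 104
sku=A87: ✓ → 392
sku=A69: ✓ → 378
sku=A17: ✓ → 131
sku=A16: ✓ → 461
sku=A53: ✗
books_sum = 367 + 263 + 104 + 392 + 378 + 131 + 461 = 2096

food_count=6, books_sum=2096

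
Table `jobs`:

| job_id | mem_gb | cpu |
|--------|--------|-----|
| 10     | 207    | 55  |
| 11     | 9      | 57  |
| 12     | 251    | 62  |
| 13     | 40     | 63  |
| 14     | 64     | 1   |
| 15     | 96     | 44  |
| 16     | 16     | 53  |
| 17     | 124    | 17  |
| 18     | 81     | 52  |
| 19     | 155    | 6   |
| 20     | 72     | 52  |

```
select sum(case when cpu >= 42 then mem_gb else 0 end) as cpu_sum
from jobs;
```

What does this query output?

job_id=10: ✓ → 207
job_id=11: ✓ → 9
job_id=12: ✓ → 251
job_id=13: ✓ → 40
job_id=14: ✗
job_id=15: ✓ → 96
job_id=16: ✓ → 16
job_id=17: ✗
job_id=18: ✓ → 81
job_id=19: ✗
job_id=20: ✓ → 72
cpu_sum = 207 + 9 + 251 + 40 + 96 + 16 + 81 + 72 = 772

772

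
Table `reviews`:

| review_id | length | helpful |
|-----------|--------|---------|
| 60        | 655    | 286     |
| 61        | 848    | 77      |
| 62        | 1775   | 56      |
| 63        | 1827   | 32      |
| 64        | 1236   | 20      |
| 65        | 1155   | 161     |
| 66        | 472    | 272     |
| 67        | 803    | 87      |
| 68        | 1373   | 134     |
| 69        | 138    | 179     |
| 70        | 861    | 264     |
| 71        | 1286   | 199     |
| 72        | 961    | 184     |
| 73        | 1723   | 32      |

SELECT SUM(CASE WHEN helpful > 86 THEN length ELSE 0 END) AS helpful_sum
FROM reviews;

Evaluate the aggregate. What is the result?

7704

review_id=60: ✓ → 655
review_id=61: ✗
review_id=62: ✗
review_id=63: ✗
review_id=64: ✗
review_id=65: ✓ → 1155
review_id=66: ✓ → 472
review_id=67: ✓ → 803
review_id=68: ✓ → 1373
review_id=69: ✓ → 138
review_id=70: ✓ → 861
review_id=71: ✓ → 1286
review_id=72: ✓ → 961
review_id=73: ✗
helpful_sum = 655 + 1155 + 472 + 803 + 1373 + 138 + 861 + 1286 + 961 = 7704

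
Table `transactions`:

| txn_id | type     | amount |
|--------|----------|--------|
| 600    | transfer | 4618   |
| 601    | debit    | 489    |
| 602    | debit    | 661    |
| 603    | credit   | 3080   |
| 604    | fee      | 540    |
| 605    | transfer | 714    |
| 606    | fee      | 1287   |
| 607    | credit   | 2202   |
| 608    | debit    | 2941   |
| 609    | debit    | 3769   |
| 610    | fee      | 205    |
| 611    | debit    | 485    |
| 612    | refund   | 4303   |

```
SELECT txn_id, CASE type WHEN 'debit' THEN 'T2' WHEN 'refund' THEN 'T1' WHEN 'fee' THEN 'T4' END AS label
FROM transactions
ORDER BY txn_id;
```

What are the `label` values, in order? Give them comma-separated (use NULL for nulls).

txn_id=600: (no match → NULL) → NULL
txn_id=601: type='debit' → T2
txn_id=602: type='debit' → T2
txn_id=603: (no match → NULL) → NULL
txn_id=604: type='fee' → T4
txn_id=605: (no match → NULL) → NULL
txn_id=606: type='fee' → T4
txn_id=607: (no match → NULL) → NULL
txn_id=608: type='debit' → T2
txn_id=609: type='debit' → T2
txn_id=610: type='fee' → T4
txn_id=611: type='debit' → T2
txn_id=612: type='refund' → T1

NULL, T2, T2, NULL, T4, NULL, T4, NULL, T2, T2, T4, T2, T1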